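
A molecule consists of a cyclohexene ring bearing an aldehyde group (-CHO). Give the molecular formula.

C7H10O

Atom tally by fragment:
  cyclohexene ring core → C:6 H:10
  (− 1 ring H displaced by substituents)
  + CHO → C:1 H:1 O:1
Element totals:
  C: 7
  H: 10
  O: 1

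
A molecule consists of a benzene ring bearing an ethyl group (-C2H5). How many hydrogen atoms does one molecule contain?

Atom tally by fragment:
  benzene ring core → C:6 H:6
  (− 1 ring H displaced by substituents)
  + C2H5 → C:2 H:5
Element totals:
  C: 8
  H: 10

10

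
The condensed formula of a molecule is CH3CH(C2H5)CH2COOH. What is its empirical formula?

C3H6O

Atom tally by fragment:
  CH3 → C:1 H:3
  CH(C2H5) → C:3 H:6
  CH2COOH → C:2 H:3 O:2
Element totals:
  C: 6
  H: 12
  O: 2
Molecular formula: C6H12O2.
gcd of subscripts = 2; dividing each by 2:
  C: 6/2 = 3
  H: 12/2 = 6
  O: 2/2 = 1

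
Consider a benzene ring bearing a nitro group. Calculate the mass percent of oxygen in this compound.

25.99%

Atom tally by fragment:
  benzene ring core → C:6 H:6
  (− 1 ring H displaced by substituents)
  + NO2 → N:1 O:2
Element totals:
  C: 6
  H: 5
  N: 1
  O: 2
Molecular formula: C6H5NO2.
Molar mass = 123.111 g/mol.
Mass from O: 2 × 15.999 = 31.998 g/mol.
%O = 31.998 / 123.111 × 100 = 25.99%.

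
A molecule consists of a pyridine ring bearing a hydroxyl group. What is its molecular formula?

Atom tally by fragment:
  pyridine ring core → C:5 H:5 N:1
  (− 1 ring H displaced by substituents)
  + OH → O:1 H:1
Element totals:
  C: 5
  H: 5
  N: 1
  O: 1

C5H5NO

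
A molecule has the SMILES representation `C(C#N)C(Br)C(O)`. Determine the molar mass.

164.00 g/mol

Atom tally by fragment:
  NCCH2 → C:2 H:2 N:1
  CH(Br) → C:1 H:1 Br:1
  CH2OH → C:1 H:3 O:1
Element totals:
  C: 4
  H: 6
  Br: 1
  N: 1
  O: 1
Molecular formula: C4H6BrNO.
  M = 4(12.011) + 6(1.008) + 79.904 + 14.007 + 15.999
    = 48.044 + 6.048 + 79.904 + 14.007 + 15.999 = 164.002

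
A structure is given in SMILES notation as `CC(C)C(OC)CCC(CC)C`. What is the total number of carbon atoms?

11

Atom tally by fragment:
  CH3 → C:1 H:3
  CH(CH3) → C:2 H:4
  CH(OCH3) → C:2 H:4 O:1
  CH2 → C:1 H:2
  CH2 → C:1 H:2
  CH(C2H5) → C:3 H:6
  CH3 → C:1 H:3
Element totals:
  C: 11
  H: 24
  O: 1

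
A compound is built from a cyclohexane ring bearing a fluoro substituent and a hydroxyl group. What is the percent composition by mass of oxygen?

Atom tally by fragment:
  cyclohexane ring core → C:6 H:12
  (− 2 ring H displaced by substituents)
  + F → F:1
  + OH → O:1 H:1
Element totals:
  C: 6
  H: 11
  F: 1
  O: 1
Molecular formula: C6H11FO.
Molar mass = 118.151 g/mol.
Mass from O: 1 × 15.999 = 15.999 g/mol.
%O = 15.999 / 118.151 × 100 = 13.54%.

13.54%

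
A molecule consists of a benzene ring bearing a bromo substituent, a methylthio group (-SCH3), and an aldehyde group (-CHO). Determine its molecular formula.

C8H7BrOS

Atom tally by fragment:
  benzene ring core → C:6 H:6
  (− 3 ring H displaced by substituents)
  + Br → Br:1
  + SCH3 → C:1 H:3 S:1
  + CHO → C:1 H:1 O:1
Element totals:
  C: 8
  H: 7
  Br: 1
  O: 1
  S: 1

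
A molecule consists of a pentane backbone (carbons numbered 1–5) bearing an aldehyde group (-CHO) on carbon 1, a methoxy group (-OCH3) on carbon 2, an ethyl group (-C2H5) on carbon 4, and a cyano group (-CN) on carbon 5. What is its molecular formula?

C10H17NO2

Atom tally by fragment:
  OHCCH2 → C:2 H:3 O:1
  CH(OCH3) → C:2 H:4 O:1
  CH2 → C:1 H:2
  CH(C2H5) → C:3 H:6
  CH2CN → C:2 H:2 N:1
Element totals:
  C: 10
  H: 17
  N: 1
  O: 2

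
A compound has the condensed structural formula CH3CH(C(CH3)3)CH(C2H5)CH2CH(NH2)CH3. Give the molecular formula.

C12H27N

Element totals:
  C: 12
  H: 27
  N: 1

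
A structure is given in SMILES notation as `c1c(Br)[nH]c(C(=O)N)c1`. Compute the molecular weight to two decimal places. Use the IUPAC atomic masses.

189.01 g/mol

Atom tally by fragment:
  pyrrole ring core → C:4 H:5 N:1
  (− 2 ring H displaced by substituents)
  + Br → Br:1
  + CONH2 → C:1 H:2 O:1 N:1
Element totals:
  C: 5
  H: 5
  Br: 1
  N: 2
  O: 1
Molecular formula: C5H5BrN2O.
  M = 5(12.011) + 5(1.008) + 79.904 + 2(14.007) + 15.999
    = 60.055 + 5.040 + 79.904 + 28.014 + 15.999 = 189.012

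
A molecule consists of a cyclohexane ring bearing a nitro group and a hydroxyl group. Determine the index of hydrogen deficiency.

2

Atom tally by fragment:
  cyclohexane ring core → C:6 H:12
  (− 2 ring H displaced by substituents)
  + NO2 → N:1 O:2
  + OH → O:1 H:1
Element totals:
  C: 6
  H: 11
  N: 1
  O: 3
Molecular formula: C6H11NO3.
DoU = (2C + 2 + N − H − X) / 2 = (2·6 + 2 + 1 − 11 − 0) / 2 = 2.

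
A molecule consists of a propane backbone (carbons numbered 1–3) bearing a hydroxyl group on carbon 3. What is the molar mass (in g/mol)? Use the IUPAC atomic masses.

Atom tally by fragment:
  CH3 → C:1 H:3
  CH2 → C:1 H:2
  CH2OH → C:1 H:3 O:1
Element totals:
  C: 3
  H: 8
  O: 1
Molecular formula: C3H8O.
  M = 3(12.011) + 8(1.008) + 15.999
    = 36.033 + 8.064 + 15.999 = 60.096

60.10 g/mol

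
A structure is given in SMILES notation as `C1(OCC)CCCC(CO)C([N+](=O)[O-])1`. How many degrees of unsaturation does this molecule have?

Atom tally by fragment:
  cyclohexane ring core → C:6 H:12
  (− 3 ring H displaced by substituents)
  + OC2H5 → C:2 H:5 O:1
  + CH2OH → C:1 H:3 O:1
  + NO2 → N:1 O:2
Element totals:
  C: 9
  H: 17
  N: 1
  O: 4
Molecular formula: C9H17NO4.
DoU = (2C + 2 + N − H − X) / 2 = (2·9 + 2 + 1 − 17 − 0) / 2 = 2.

2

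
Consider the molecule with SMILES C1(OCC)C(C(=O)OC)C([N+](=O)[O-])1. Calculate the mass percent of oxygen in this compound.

Atom tally by fragment:
  cyclopropane ring core → C:3 H:6
  (− 3 ring H displaced by substituents)
  + OC2H5 → C:2 H:5 O:1
  + COOCH3 → C:2 H:3 O:2
  + NO2 → N:1 O:2
Element totals:
  C: 7
  H: 11
  N: 1
  O: 5
Molecular formula: C7H11NO5.
Molar mass = 189.167 g/mol.
Mass from O: 5 × 15.999 = 79.995 g/mol.
%O = 79.995 / 189.167 × 100 = 42.29%.

42.29%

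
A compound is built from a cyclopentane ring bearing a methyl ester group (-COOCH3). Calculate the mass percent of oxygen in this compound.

Atom tally by fragment:
  cyclopentane ring core → C:5 H:10
  (− 1 ring H displaced by substituents)
  + COOCH3 → C:2 H:3 O:2
Element totals:
  C: 7
  H: 12
  O: 2
Molecular formula: C7H12O2.
Molar mass = 128.171 g/mol.
Mass from O: 2 × 15.999 = 31.998 g/mol.
%O = 31.998 / 128.171 × 100 = 24.97%.

24.97%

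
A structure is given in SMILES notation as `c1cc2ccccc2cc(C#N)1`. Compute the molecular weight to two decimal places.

153.18 g/mol

Atom tally by fragment:
  naphthalene ring system core → C:10 H:8
  (− 1 ring H displaced by substituents)
  + CN → C:1 N:1
Element totals:
  C: 11
  H: 7
  N: 1
Molecular formula: C11H7N.
  M = 11(12.011) + 7(1.008) + 14.007
    = 132.121 + 7.056 + 14.007 = 153.184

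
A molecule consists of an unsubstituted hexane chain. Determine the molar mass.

86.18 g/mol

Atom tally by fragment:
  CH3 → C:1 H:3
  CH2 → C:1 H:2
  CH2 → C:1 H:2
  CH2 → C:1 H:2
  CH2 → C:1 H:2
  CH3 → C:1 H:3
Element totals:
  C: 6
  H: 14
Molecular formula: C6H14.
  M = 6(12.011) + 14(1.008)
    = 72.066 + 14.112 = 86.178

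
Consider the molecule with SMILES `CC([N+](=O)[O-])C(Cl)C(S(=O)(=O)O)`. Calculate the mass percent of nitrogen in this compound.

Atom tally by fragment:
  CH3 → C:1 H:3
  CH(NO2) → C:1 H:1 N:1 O:2
  CH(Cl) → C:1 H:1 Cl:1
  CH2SO3H → C:1 H:3 S:1 O:3
Element totals:
  C: 4
  H: 8
  Cl: 1
  N: 1
  O: 5
  S: 1
Molecular formula: C4H8ClNO5S.
Molar mass = 217.620 g/mol.
Mass from N: 1 × 14.007 = 14.007 g/mol.
%N = 14.007 / 217.620 × 100 = 6.44%.

6.44%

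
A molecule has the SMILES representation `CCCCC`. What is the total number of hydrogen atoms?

Atom tally by fragment:
  CH3 → C:1 H:3
  CH2 → C:1 H:2
  CH2 → C:1 H:2
  CH2 → C:1 H:2
  CH3 → C:1 H:3
Element totals:
  C: 5
  H: 12

12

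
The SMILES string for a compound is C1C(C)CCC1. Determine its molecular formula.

C6H12

Atom tally by fragment:
  cyclopentane ring core → C:5 H:10
  (− 1 ring H displaced by substituents)
  + CH3 → C:1 H:3
Element totals:
  C: 6
  H: 12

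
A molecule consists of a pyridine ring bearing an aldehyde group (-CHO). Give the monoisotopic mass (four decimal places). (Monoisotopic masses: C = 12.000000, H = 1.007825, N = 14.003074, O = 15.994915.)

Atom tally by fragment:
  pyridine ring core → C:5 H:5 N:1
  (− 1 ring H displaced by substituents)
  + CHO → C:1 H:1 O:1
Element totals:
  C: 6
  H: 5
  N: 1
  O: 1
Molecular formula: C6H5NO.
  M = 6(12.0) + 5(1.007825) + 14.003074 + 15.994915
    = 72.000000 + 5.039125 + 14.003074 + 15.994915 = 107.037114

107.0371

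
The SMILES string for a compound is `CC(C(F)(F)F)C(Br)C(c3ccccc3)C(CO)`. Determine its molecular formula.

Atom tally by fragment:
  CH3 → C:1 H:3
  CH(CF3) → C:2 H:1 F:3
  CH(Br) → C:1 H:1 Br:1
  CH(C6H5) → C:7 H:6
  CH2CH2OH → C:2 H:5 O:1
Element totals:
  C: 13
  H: 16
  Br: 1
  F: 3
  O: 1

C13H16BrF3O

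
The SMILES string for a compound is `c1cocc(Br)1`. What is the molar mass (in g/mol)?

146.97 g/mol

Atom tally by fragment:
  furan ring core → C:4 H:4 O:1
  (− 1 ring H displaced by substituents)
  + Br → Br:1
Element totals:
  C: 4
  H: 3
  Br: 1
  O: 1
Molecular formula: C4H3BrO.
  M = 4(12.011) + 3(1.008) + 79.904 + 15.999
    = 48.044 + 3.024 + 79.904 + 15.999 = 146.971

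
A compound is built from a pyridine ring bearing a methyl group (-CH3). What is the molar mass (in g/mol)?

93.13 g/mol

Atom tally by fragment:
  pyridine ring core → C:5 H:5 N:1
  (− 1 ring H displaced by substituents)
  + CH3 → C:1 H:3
Element totals:
  C: 6
  H: 7
  N: 1
Molecular formula: C6H7N.
  M = 6(12.011) + 7(1.008) + 14.007
    = 72.066 + 7.056 + 14.007 = 93.129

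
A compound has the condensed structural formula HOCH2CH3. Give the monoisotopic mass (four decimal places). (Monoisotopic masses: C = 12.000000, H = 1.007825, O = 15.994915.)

Element totals:
  C: 2
  H: 6
  O: 1
Molecular formula: C2H6O.
  M = 2(12.0) + 6(1.007825) + 15.994915
    = 24.000000 + 6.046950 + 15.994915 = 46.041865

46.0419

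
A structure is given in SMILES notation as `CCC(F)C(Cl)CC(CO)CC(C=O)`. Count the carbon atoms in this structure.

10

Atom tally by fragment:
  CH3 → C:1 H:3
  CH2 → C:1 H:2
  CH(F) → C:1 H:1 F:1
  CH(Cl) → C:1 H:1 Cl:1
  CH2 → C:1 H:2
  CH(CH2OH) → C:2 H:4 O:1
  CH2 → C:1 H:2
  CH2CHO → C:2 H:3 O:1
Element totals:
  C: 10
  H: 18
  Cl: 1
  F: 1
  O: 2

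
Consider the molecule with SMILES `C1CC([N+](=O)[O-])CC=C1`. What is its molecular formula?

C6H9NO2

Atom tally by fragment:
  cyclohexene ring core → C:6 H:10
  (− 1 ring H displaced by substituents)
  + NO2 → N:1 O:2
Element totals:
  C: 6
  H: 9
  N: 1
  O: 2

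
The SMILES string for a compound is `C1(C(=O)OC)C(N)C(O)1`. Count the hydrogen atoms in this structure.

9

Atom tally by fragment:
  cyclopropane ring core → C:3 H:6
  (− 3 ring H displaced by substituents)
  + COOCH3 → C:2 H:3 O:2
  + NH2 → N:1 H:2
  + OH → O:1 H:1
Element totals:
  C: 5
  H: 9
  N: 1
  O: 3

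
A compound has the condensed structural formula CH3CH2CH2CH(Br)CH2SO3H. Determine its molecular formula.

Element totals:
  C: 5
  H: 11
  Br: 1
  O: 3
  S: 1

C5H11BrO3S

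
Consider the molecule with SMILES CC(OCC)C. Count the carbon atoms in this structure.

5

Atom tally by fragment:
  CH3 → C:1 H:3
  CH(OC2H5) → C:3 H:6 O:1
  CH3 → C:1 H:3
Element totals:
  C: 5
  H: 12
  O: 1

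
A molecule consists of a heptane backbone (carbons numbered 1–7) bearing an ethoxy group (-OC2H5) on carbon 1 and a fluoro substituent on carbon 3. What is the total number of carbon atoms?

9

Atom tally by fragment:
  C2H5OCH2 → C:3 H:7 O:1
  CH2 → C:1 H:2
  CH(F) → C:1 H:1 F:1
  CH2 → C:1 H:2
  CH2 → C:1 H:2
  CH2 → C:1 H:2
  CH3 → C:1 H:3
Element totals:
  C: 9
  H: 19
  F: 1
  O: 1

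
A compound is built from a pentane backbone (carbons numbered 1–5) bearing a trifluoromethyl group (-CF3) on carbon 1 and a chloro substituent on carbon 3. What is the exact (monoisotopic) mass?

174.0423

Atom tally by fragment:
  F3CCH2 → C:2 H:2 F:3
  CH2 → C:1 H:2
  CH(Cl) → C:1 H:1 Cl:1
  CH2 → C:1 H:2
  CH3 → C:1 H:3
Element totals:
  C: 6
  H: 10
  Cl: 1
  F: 3
Molecular formula: C6H10ClF3.
  M = 6(12.0) + 10(1.007825) + 34.968853 + 3(18.998403)
    = 72.000000 + 10.078250 + 34.968853 + 56.995209 = 174.042312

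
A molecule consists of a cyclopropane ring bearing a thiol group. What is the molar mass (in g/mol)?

Atom tally by fragment:
  cyclopropane ring core → C:3 H:6
  (− 1 ring H displaced by substituents)
  + SH → S:1 H:1
Element totals:
  C: 3
  H: 6
  S: 1
Molecular formula: C3H6S.
  M = 3(12.011) + 6(1.008) + 32.06
    = 36.033 + 6.048 + 32.060 = 74.141

74.14 g/mol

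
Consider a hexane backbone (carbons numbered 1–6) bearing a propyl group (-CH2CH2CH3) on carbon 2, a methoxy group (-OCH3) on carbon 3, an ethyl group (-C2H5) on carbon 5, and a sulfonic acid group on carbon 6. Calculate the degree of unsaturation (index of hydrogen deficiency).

Atom tally by fragment:
  CH3 → C:1 H:3
  CH(CH2CH2CH3) → C:4 H:8
  CH(OCH3) → C:2 H:4 O:1
  CH2 → C:1 H:2
  CH(C2H5) → C:3 H:6
  CH2SO3H → C:1 H:3 S:1 O:3
Element totals:
  C: 12
  H: 26
  O: 4
  S: 1
Molecular formula: C12H26O4S.
DoU = (2C + 2 + N − H − X) / 2 = (2·12 + 2 + 0 − 26 − 0) / 2 = 0.

0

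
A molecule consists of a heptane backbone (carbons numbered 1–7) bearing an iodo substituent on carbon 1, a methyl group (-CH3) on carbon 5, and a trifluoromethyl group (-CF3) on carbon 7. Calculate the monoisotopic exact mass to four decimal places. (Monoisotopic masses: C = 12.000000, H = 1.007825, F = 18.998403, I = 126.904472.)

Atom tally by fragment:
  ICH2 → C:1 H:2 I:1
  CH2 → C:1 H:2
  CH2 → C:1 H:2
  CH2 → C:1 H:2
  CH(CH3) → C:2 H:4
  CH2 → C:1 H:2
  CH2CF3 → C:2 H:2 F:3
Element totals:
  C: 9
  H: 16
  F: 3
  I: 1
Molecular formula: C9H16F3I.
  M = 9(12.0) + 16(1.007825) + 3(18.998403) + 126.904472
    = 108.000000 + 16.125200 + 56.995209 + 126.904472 = 308.024881

308.0249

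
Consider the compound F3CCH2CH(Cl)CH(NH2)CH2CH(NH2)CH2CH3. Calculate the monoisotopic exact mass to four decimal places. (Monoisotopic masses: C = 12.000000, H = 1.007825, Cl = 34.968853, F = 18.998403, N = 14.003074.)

232.0954

Element totals:
  C: 8
  H: 16
  Cl: 1
  F: 3
  N: 2
Molecular formula: C8H16ClF3N2.
  M = 8(12.0) + 16(1.007825) + 34.968853 + 3(18.998403) + 2(14.003074)
    = 96.000000 + 16.125200 + 34.968853 + 56.995209 + 28.006148 = 232.095410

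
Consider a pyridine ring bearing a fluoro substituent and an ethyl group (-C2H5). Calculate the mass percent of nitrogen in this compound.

11.19%

Atom tally by fragment:
  pyridine ring core → C:5 H:5 N:1
  (− 2 ring H displaced by substituents)
  + F → F:1
  + C2H5 → C:2 H:5
Element totals:
  C: 7
  H: 8
  F: 1
  N: 1
Molecular formula: C7H8FN.
Molar mass = 125.146 g/mol.
Mass from N: 1 × 14.007 = 14.007 g/mol.
%N = 14.007 / 125.146 × 100 = 11.19%.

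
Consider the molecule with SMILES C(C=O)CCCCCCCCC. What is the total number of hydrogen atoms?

22

Atom tally by fragment:
  OHCCH2 → C:2 H:3 O:1
  CH2 → C:1 H:2
  CH2 → C:1 H:2
  CH2 → C:1 H:2
  CH2 → C:1 H:2
  CH2 → C:1 H:2
  CH2 → C:1 H:2
  CH2 → C:1 H:2
  CH2 → C:1 H:2
  CH3 → C:1 H:3
Element totals:
  C: 11
  H: 22
  O: 1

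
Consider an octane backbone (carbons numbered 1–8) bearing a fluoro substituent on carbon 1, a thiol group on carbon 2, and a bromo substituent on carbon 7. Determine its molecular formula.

C8H16BrFS

Atom tally by fragment:
  FCH2 → C:1 H:2 F:1
  CH(SH) → C:1 H:2 S:1
  CH2 → C:1 H:2
  CH2 → C:1 H:2
  CH2 → C:1 H:2
  CH2 → C:1 H:2
  CH(Br) → C:1 H:1 Br:1
  CH3 → C:1 H:3
Element totals:
  C: 8
  H: 16
  Br: 1
  F: 1
  S: 1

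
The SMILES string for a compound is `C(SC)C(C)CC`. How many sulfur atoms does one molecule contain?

Atom tally by fragment:
  CH3SCH2 → C:2 H:5 S:1
  CH(CH3) → C:2 H:4
  CH2 → C:1 H:2
  CH3 → C:1 H:3
Element totals:
  C: 6
  H: 14
  S: 1

1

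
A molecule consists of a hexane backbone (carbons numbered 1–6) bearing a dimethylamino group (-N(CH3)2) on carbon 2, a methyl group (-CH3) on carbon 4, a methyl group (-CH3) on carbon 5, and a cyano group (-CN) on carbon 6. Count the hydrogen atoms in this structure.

Atom tally by fragment:
  CH3 → C:1 H:3
  CH(N(CH3)2) → C:3 H:7 N:1
  CH2 → C:1 H:2
  CH(CH3) → C:2 H:4
  CH(CH3) → C:2 H:4
  CH2CN → C:2 H:2 N:1
Element totals:
  C: 11
  H: 22
  N: 2

22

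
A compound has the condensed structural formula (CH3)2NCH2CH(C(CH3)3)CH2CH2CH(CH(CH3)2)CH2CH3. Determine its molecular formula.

Element totals:
  C: 16
  H: 35
  N: 1

C16H35N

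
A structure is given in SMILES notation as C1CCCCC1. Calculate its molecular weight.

84.16 g/mol

Atom tally by fragment:
  cyclohexane ring core → C:6 H:12
Element totals:
  C: 6
  H: 12
Molecular formula: C6H12.
  M = 6(12.011) + 12(1.008)
    = 72.066 + 12.096 = 84.162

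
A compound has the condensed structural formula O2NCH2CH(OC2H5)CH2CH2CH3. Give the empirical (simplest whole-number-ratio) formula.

Element totals:
  C: 7
  H: 15
  N: 1
  O: 3
Molecular formula: C7H15NO3.
gcd of subscripts (7, 15, 1, 3) = 1, so the empirical formula equals the molecular formula.

C7H15NO3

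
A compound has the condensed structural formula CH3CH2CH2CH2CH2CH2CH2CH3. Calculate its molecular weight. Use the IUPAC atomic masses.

Atom tally by fragment:
  CH3 → C:1 H:3
  CH2 → C:1 H:2
  CH2 → C:1 H:2
  CH2 → C:1 H:2
  CH2 → C:1 H:2
  CH2 → C:1 H:2
  CH2 → C:1 H:2
  CH3 → C:1 H:3
Element totals:
  C: 8
  H: 18
Molecular formula: C8H18.
  M = 8(12.011) + 18(1.008)
    = 96.088 + 18.144 = 114.232

114.23 g/mol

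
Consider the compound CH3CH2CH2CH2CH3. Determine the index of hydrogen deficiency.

Atom tally by fragment:
  CH3 → C:1 H:3
  CH2 → C:1 H:2
  CH2 → C:1 H:2
  CH2 → C:1 H:2
  CH3 → C:1 H:3
Element totals:
  C: 5
  H: 12
Molecular formula: C5H12.
DoU = (2C + 2 + N − H − X) / 2 = (2·5 + 2 + 0 − 12 − 0) / 2 = 0.

0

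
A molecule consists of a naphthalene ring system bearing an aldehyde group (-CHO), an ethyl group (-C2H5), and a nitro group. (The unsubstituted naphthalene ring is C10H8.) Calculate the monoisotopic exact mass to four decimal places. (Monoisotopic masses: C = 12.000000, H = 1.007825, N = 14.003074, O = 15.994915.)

Atom tally by fragment:
  naphthalene ring system core → C:10 H:8
  (− 3 ring H displaced by substituents)
  + CHO → C:1 H:1 O:1
  + C2H5 → C:2 H:5
  + NO2 → N:1 O:2
Element totals:
  C: 13
  H: 11
  N: 1
  O: 3
Molecular formula: C13H11NO3.
  M = 13(12.0) + 11(1.007825) + 14.003074 + 3(15.994915)
    = 156.000000 + 11.086075 + 14.003074 + 47.984745 = 229.073894

229.0739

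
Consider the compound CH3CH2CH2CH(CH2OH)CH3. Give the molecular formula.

Atom tally by fragment:
  CH3 → C:1 H:3
  CH2 → C:1 H:2
  CH2 → C:1 H:2
  CH(CH2OH) → C:2 H:4 O:1
  CH3 → C:1 H:3
Element totals:
  C: 6
  H: 14
  O: 1

C6H14O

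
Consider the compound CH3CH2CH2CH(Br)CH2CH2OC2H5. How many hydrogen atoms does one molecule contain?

Element totals:
  C: 8
  H: 17
  Br: 1
  O: 1

17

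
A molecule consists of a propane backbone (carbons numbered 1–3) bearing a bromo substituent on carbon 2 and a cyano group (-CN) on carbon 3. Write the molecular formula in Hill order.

Atom tally by fragment:
  CH3 → C:1 H:3
  CH(Br) → C:1 H:1 Br:1
  CH2CN → C:2 H:2 N:1
Element totals:
  C: 4
  H: 6
  Br: 1
  N: 1

C4H6BrN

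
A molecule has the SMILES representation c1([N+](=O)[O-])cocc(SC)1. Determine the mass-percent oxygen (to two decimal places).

Atom tally by fragment:
  furan ring core → C:4 H:4 O:1
  (− 2 ring H displaced by substituents)
  + NO2 → N:1 O:2
  + SCH3 → C:1 H:3 S:1
Element totals:
  C: 5
  H: 5
  N: 1
  O: 3
  S: 1
Molecular formula: C5H5NO3S.
Molar mass = 159.159 g/mol.
Mass from O: 3 × 15.999 = 47.997 g/mol.
%O = 47.997 / 159.159 × 100 = 30.16%.

30.16%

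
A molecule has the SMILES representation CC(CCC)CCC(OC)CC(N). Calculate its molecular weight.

Atom tally by fragment:
  CH3 → C:1 H:3
  CH(CH2CH2CH3) → C:4 H:8
  CH2 → C:1 H:2
  CH2 → C:1 H:2
  CH(OCH3) → C:2 H:4 O:1
  CH2 → C:1 H:2
  CH2NH2 → C:1 H:4 N:1
Element totals:
  C: 11
  H: 25
  N: 1
  O: 1
Molecular formula: C11H25NO.
  M = 11(12.011) + 25(1.008) + 14.007 + 15.999
    = 132.121 + 25.200 + 14.007 + 15.999 = 187.327

187.33 g/mol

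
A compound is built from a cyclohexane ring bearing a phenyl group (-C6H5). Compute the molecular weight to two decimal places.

160.26 g/mol

Atom tally by fragment:
  cyclohexane ring core → C:6 H:12
  (− 1 ring H displaced by substituents)
  + C6H5 → C:6 H:5
Element totals:
  C: 12
  H: 16
Molecular formula: C12H16.
  M = 12(12.011) + 16(1.008)
    = 144.132 + 16.128 = 160.260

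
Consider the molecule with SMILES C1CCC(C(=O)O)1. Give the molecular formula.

Atom tally by fragment:
  cyclobutane ring core → C:4 H:8
  (− 1 ring H displaced by substituents)
  + COOH → C:1 H:1 O:2
Element totals:
  C: 5
  H: 8
  O: 2

C5H8O2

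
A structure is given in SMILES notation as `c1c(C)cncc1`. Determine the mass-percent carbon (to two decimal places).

77.38%

Atom tally by fragment:
  pyridine ring core → C:5 H:5 N:1
  (− 1 ring H displaced by substituents)
  + CH3 → C:1 H:3
Element totals:
  C: 6
  H: 7
  N: 1
Molecular formula: C6H7N.
Molar mass = 93.129 g/mol.
Mass from C: 6 × 12.011 = 72.066 g/mol.
%C = 72.066 / 93.129 × 100 = 77.38%.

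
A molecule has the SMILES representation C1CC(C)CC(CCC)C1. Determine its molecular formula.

C10H20

Atom tally by fragment:
  cyclohexane ring core → C:6 H:12
  (− 2 ring H displaced by substituents)
  + CH3 → C:1 H:3
  + CH2CH2CH3 → C:3 H:7
Element totals:
  C: 10
  H: 20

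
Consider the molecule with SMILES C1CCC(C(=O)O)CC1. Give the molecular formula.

C7H12O2

Atom tally by fragment:
  cyclohexane ring core → C:6 H:12
  (− 1 ring H displaced by substituents)
  + COOH → C:1 H:1 O:2
Element totals:
  C: 7
  H: 12
  O: 2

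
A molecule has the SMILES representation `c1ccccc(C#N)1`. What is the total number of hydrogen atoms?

Atom tally by fragment:
  benzene ring core → C:6 H:6
  (− 1 ring H displaced by substituents)
  + CN → C:1 N:1
Element totals:
  C: 7
  H: 5
  N: 1

5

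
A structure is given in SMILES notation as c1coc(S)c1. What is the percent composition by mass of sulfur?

32.02%

Atom tally by fragment:
  furan ring core → C:4 H:4 O:1
  (− 1 ring H displaced by substituents)
  + SH → S:1 H:1
Element totals:
  C: 4
  H: 4
  O: 1
  S: 1
Molecular formula: C4H4OS.
Molar mass = 100.135 g/mol.
Mass from S: 1 × 32.06 = 32.060 g/mol.
%S = 32.060 / 100.135 × 100 = 32.02%.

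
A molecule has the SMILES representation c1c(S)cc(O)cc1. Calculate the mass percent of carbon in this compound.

57.12%

Atom tally by fragment:
  benzene ring core → C:6 H:6
  (− 2 ring H displaced by substituents)
  + SH → S:1 H:1
  + OH → O:1 H:1
Element totals:
  C: 6
  H: 6
  O: 1
  S: 1
Molecular formula: C6H6OS.
Molar mass = 126.173 g/mol.
Mass from C: 6 × 12.011 = 72.066 g/mol.
%C = 72.066 / 126.173 × 100 = 57.12%.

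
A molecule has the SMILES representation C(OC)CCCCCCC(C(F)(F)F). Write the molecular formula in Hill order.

C10H19F3O

Atom tally by fragment:
  CH3OCH2 → C:2 H:5 O:1
  CH2 → C:1 H:2
  CH2 → C:1 H:2
  CH2 → C:1 H:2
  CH2 → C:1 H:2
  CH2 → C:1 H:2
  CH2 → C:1 H:2
  CH2CF3 → C:2 H:2 F:3
Element totals:
  C: 10
  H: 19
  F: 3
  O: 1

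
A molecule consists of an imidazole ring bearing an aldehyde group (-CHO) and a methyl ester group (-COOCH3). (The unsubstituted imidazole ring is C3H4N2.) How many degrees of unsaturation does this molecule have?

5

Atom tally by fragment:
  imidazole ring core → C:3 H:4 N:2
  (− 2 ring H displaced by substituents)
  + CHO → C:1 H:1 O:1
  + COOCH3 → C:2 H:3 O:2
Element totals:
  C: 6
  H: 6
  N: 2
  O: 3
Molecular formula: C6H6N2O3.
DoU = (2C + 2 + N − H − X) / 2 = (2·6 + 2 + 2 − 6 − 0) / 2 = 5.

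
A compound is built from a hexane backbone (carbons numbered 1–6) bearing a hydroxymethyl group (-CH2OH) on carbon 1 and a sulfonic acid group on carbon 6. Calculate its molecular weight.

196.26 g/mol

Atom tally by fragment:
  HOCH2CH2 → C:2 H:5 O:1
  CH2 → C:1 H:2
  CH2 → C:1 H:2
  CH2 → C:1 H:2
  CH2 → C:1 H:2
  CH2SO3H → C:1 H:3 S:1 O:3
Element totals:
  C: 7
  H: 16
  O: 4
  S: 1
Molecular formula: C7H16O4S.
  M = 7(12.011) + 16(1.008) + 4(15.999) + 32.06
    = 84.077 + 16.128 + 63.996 + 32.060 = 196.261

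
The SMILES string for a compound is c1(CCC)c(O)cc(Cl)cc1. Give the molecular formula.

C9H11ClO

Atom tally by fragment:
  benzene ring core → C:6 H:6
  (− 3 ring H displaced by substituents)
  + CH2CH2CH3 → C:3 H:7
  + OH → O:1 H:1
  + Cl → Cl:1
Element totals:
  C: 9
  H: 11
  Cl: 1
  O: 1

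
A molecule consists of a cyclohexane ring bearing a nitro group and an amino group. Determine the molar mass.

144.17 g/mol

Atom tally by fragment:
  cyclohexane ring core → C:6 H:12
  (− 2 ring H displaced by substituents)
  + NO2 → N:1 O:2
  + NH2 → N:1 H:2
Element totals:
  C: 6
  H: 12
  N: 2
  O: 2
Molecular formula: C6H12N2O2.
  M = 6(12.011) + 12(1.008) + 2(14.007) + 2(15.999)
    = 72.066 + 12.096 + 28.014 + 31.998 = 144.174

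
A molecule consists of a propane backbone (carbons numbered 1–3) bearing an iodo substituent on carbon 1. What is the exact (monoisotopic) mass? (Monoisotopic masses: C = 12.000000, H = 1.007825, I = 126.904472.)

Atom tally by fragment:
  ICH2 → C:1 H:2 I:1
  CH2 → C:1 H:2
  CH3 → C:1 H:3
Element totals:
  C: 3
  H: 7
  I: 1
Molecular formula: C3H7I.
  M = 3(12.0) + 7(1.007825) + 126.904472
    = 36.000000 + 7.054775 + 126.904472 = 169.959247

169.9592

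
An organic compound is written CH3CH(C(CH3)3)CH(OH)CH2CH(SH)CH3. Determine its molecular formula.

C10H22OS

Atom tally by fragment:
  CH3 → C:1 H:3
  CH(C(CH3)3) → C:5 H:10
  CH(OH) → C:1 H:2 O:1
  CH2 → C:1 H:2
  CH(SH) → C:1 H:2 S:1
  CH3 → C:1 H:3
Element totals:
  C: 10
  H: 22
  O: 1
  S: 1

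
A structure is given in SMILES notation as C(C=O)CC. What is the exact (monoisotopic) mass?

Atom tally by fragment:
  OHCCH2 → C:2 H:3 O:1
  CH2 → C:1 H:2
  CH3 → C:1 H:3
Element totals:
  C: 4
  H: 8
  O: 1
Molecular formula: C4H8O.
  M = 4(12.0) + 8(1.007825) + 15.994915
    = 48.000000 + 8.062600 + 15.994915 = 72.057515

72.0575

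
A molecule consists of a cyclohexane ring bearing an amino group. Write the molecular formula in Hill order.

Atom tally by fragment:
  cyclohexane ring core → C:6 H:12
  (− 1 ring H displaced by substituents)
  + NH2 → N:1 H:2
Element totals:
  C: 6
  H: 13
  N: 1

C6H13N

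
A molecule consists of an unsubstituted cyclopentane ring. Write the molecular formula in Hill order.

Atom tally by fragment:
  cyclopentane ring core → C:5 H:10
Element totals:
  C: 5
  H: 10

C5H10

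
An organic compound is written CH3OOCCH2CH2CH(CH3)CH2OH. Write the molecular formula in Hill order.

Element totals:
  C: 7
  H: 14
  O: 3

C7H14O3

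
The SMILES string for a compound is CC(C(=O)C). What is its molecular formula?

Atom tally by fragment:
  CH3 → C:1 H:3
  CH2COCH3 → C:3 H:5 O:1
Element totals:
  C: 4
  H: 8
  O: 1

C4H8O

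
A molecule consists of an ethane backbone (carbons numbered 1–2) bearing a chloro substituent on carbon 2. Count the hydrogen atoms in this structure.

5

Atom tally by fragment:
  CH3 → C:1 H:3
  CH2Cl → C:1 H:2 Cl:1
Element totals:
  C: 2
  H: 5
  Cl: 1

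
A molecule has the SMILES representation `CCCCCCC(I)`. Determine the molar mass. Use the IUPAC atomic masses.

Atom tally by fragment:
  CH3 → C:1 H:3
  CH2 → C:1 H:2
  CH2 → C:1 H:2
  CH2 → C:1 H:2
  CH2 → C:1 H:2
  CH2 → C:1 H:2
  CH2I → C:1 H:2 I:1
Element totals:
  C: 7
  H: 15
  I: 1
Molecular formula: C7H15I.
  M = 7(12.011) + 15(1.008) + 126.904
    = 84.077 + 15.120 + 126.904 = 226.101

226.10 g/mol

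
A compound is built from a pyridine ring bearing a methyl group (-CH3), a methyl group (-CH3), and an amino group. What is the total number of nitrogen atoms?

Atom tally by fragment:
  pyridine ring core → C:5 H:5 N:1
  (− 3 ring H displaced by substituents)
  + CH3 → C:1 H:3
  + CH3 → C:1 H:3
  + NH2 → N:1 H:2
Element totals:
  C: 7
  H: 10
  N: 2

2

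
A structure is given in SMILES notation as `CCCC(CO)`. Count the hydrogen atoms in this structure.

12

Atom tally by fragment:
  CH3 → C:1 H:3
  CH2 → C:1 H:2
  CH2 → C:1 H:2
  CH2CH2OH → C:2 H:5 O:1
Element totals:
  C: 5
  H: 12
  O: 1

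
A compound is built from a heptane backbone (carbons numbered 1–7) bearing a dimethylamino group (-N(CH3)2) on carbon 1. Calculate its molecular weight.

143.27 g/mol

Atom tally by fragment:
  (CH3)2NCH2 → C:3 H:8 N:1
  CH2 → C:1 H:2
  CH2 → C:1 H:2
  CH2 → C:1 H:2
  CH2 → C:1 H:2
  CH2 → C:1 H:2
  CH3 → C:1 H:3
Element totals:
  C: 9
  H: 21
  N: 1
Molecular formula: C9H21N.
  M = 9(12.011) + 21(1.008) + 14.007
    = 108.099 + 21.168 + 14.007 = 143.274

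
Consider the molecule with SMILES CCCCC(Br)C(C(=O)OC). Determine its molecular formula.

C8H15BrO2

Atom tally by fragment:
  CH3 → C:1 H:3
  CH2 → C:1 H:2
  CH2 → C:1 H:2
  CH2 → C:1 H:2
  CH(Br) → C:1 H:1 Br:1
  CH2COOCH3 → C:3 H:5 O:2
Element totals:
  C: 8
  H: 15
  Br: 1
  O: 2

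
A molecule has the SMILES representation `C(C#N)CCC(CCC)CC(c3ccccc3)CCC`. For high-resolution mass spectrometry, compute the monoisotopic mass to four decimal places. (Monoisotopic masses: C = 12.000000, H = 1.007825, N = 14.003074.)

Atom tally by fragment:
  NCCH2 → C:2 H:2 N:1
  CH2 → C:1 H:2
  CH2 → C:1 H:2
  CH(CH2CH2CH3) → C:4 H:8
  CH2 → C:1 H:2
  CH(C6H5) → C:7 H:6
  CH2 → C:1 H:2
  CH2 → C:1 H:2
  CH3 → C:1 H:3
Element totals:
  C: 19
  H: 29
  N: 1
Molecular formula: C19H29N.
  M = 19(12.0) + 29(1.007825) + 14.003074
    = 228.000000 + 29.226925 + 14.003074 = 271.229999

271.2300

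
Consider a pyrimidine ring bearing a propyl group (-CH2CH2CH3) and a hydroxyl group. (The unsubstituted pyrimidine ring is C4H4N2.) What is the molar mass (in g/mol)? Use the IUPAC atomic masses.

Atom tally by fragment:
  pyrimidine ring core → C:4 H:4 N:2
  (− 2 ring H displaced by substituents)
  + CH2CH2CH3 → C:3 H:7
  + OH → O:1 H:1
Element totals:
  C: 7
  H: 10
  N: 2
  O: 1
Molecular formula: C7H10N2O.
  M = 7(12.011) + 10(1.008) + 2(14.007) + 15.999
    = 84.077 + 10.080 + 28.014 + 15.999 = 138.170

138.17 g/mol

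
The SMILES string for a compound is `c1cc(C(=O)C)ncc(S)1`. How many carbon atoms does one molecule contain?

7

Atom tally by fragment:
  pyridine ring core → C:5 H:5 N:1
  (− 2 ring H displaced by substituents)
  + COCH3 → C:2 H:3 O:1
  + SH → S:1 H:1
Element totals:
  C: 7
  H: 7
  N: 1
  O: 1
  S: 1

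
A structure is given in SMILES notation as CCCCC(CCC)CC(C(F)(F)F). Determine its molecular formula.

Atom tally by fragment:
  CH3 → C:1 H:3
  CH2 → C:1 H:2
  CH2 → C:1 H:2
  CH2 → C:1 H:2
  CH(CH2CH2CH3) → C:4 H:8
  CH2 → C:1 H:2
  CH2CF3 → C:2 H:2 F:3
Element totals:
  C: 11
  H: 21
  F: 3

C11H21F3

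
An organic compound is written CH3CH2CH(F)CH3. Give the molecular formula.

Atom tally by fragment:
  CH3 → C:1 H:3
  CH2 → C:1 H:2
  CH(F) → C:1 H:1 F:1
  CH3 → C:1 H:3
Element totals:
  C: 4
  H: 9
  F: 1

C4H9F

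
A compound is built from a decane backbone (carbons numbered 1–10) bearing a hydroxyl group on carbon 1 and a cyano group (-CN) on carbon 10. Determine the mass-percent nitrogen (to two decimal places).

7.64%

Atom tally by fragment:
  HOCH2 → C:1 H:3 O:1
  CH2 → C:1 H:2
  CH2 → C:1 H:2
  CH2 → C:1 H:2
  CH2 → C:1 H:2
  CH2 → C:1 H:2
  CH2 → C:1 H:2
  CH2 → C:1 H:2
  CH2 → C:1 H:2
  CH2CN → C:2 H:2 N:1
Element totals:
  C: 11
  H: 21
  N: 1
  O: 1
Molecular formula: C11H21NO.
Molar mass = 183.295 g/mol.
Mass from N: 1 × 14.007 = 14.007 g/mol.
%N = 14.007 / 183.295 × 100 = 7.64%.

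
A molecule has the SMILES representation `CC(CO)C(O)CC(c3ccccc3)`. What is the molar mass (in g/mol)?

Atom tally by fragment:
  CH3 → C:1 H:3
  CH(CH2OH) → C:2 H:4 O:1
  CH(OH) → C:1 H:2 O:1
  CH2 → C:1 H:2
  CH2C6H5 → C:7 H:7
Element totals:
  C: 12
  H: 18
  O: 2
Molecular formula: C12H18O2.
  M = 12(12.011) + 18(1.008) + 2(15.999)
    = 144.132 + 18.144 + 31.998 = 194.274

194.27 g/mol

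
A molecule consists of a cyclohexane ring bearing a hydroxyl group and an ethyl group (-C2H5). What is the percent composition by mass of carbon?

Atom tally by fragment:
  cyclohexane ring core → C:6 H:12
  (− 2 ring H displaced by substituents)
  + OH → O:1 H:1
  + C2H5 → C:2 H:5
Element totals:
  C: 8
  H: 16
  O: 1
Molecular formula: C8H16O.
Molar mass = 128.215 g/mol.
Mass from C: 8 × 12.011 = 96.088 g/mol.
%C = 96.088 / 128.215 × 100 = 74.94%.

74.94%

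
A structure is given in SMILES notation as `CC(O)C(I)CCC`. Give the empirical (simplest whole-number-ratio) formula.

Atom tally by fragment:
  CH3 → C:1 H:3
  CH(OH) → C:1 H:2 O:1
  CH(I) → C:1 H:1 I:1
  CH2 → C:1 H:2
  CH2 → C:1 H:2
  CH3 → C:1 H:3
Element totals:
  C: 6
  H: 13
  I: 1
  O: 1
Molecular formula: C6H13IO.
gcd of subscripts (6, 13, 1, 1) = 1, so the empirical formula equals the molecular formula.

C6H13IO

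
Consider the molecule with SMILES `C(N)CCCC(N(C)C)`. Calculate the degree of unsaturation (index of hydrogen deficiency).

0

Atom tally by fragment:
  H2NCH2 → C:1 H:4 N:1
  CH2 → C:1 H:2
  CH2 → C:1 H:2
  CH2 → C:1 H:2
  CH2N(CH3)2 → C:3 H:8 N:1
Element totals:
  C: 7
  H: 18
  N: 2
Molecular formula: C7H18N2.
DoU = (2C + 2 + N − H − X) / 2 = (2·7 + 2 + 2 − 18 − 0) / 2 = 0.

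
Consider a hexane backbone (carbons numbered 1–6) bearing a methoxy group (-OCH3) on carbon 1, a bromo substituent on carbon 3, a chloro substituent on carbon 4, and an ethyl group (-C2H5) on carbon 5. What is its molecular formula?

C9H18BrClO

Atom tally by fragment:
  CH3OCH2 → C:2 H:5 O:1
  CH2 → C:1 H:2
  CH(Br) → C:1 H:1 Br:1
  CH(Cl) → C:1 H:1 Cl:1
  CH(C2H5) → C:3 H:6
  CH3 → C:1 H:3
Element totals:
  C: 9
  H: 18
  Br: 1
  Cl: 1
  O: 1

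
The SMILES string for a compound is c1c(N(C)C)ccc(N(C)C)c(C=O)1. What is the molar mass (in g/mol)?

Atom tally by fragment:
  benzene ring core → C:6 H:6
  (− 3 ring H displaced by substituents)
  + N(CH3)2 → N:1 C:2 H:6
  + N(CH3)2 → N:1 C:2 H:6
  + CHO → C:1 H:1 O:1
Element totals:
  C: 11
  H: 16
  N: 2
  O: 1
Molecular formula: C11H16N2O.
  M = 11(12.011) + 16(1.008) + 2(14.007) + 15.999
    = 132.121 + 16.128 + 28.014 + 15.999 = 192.262

192.26 g/mol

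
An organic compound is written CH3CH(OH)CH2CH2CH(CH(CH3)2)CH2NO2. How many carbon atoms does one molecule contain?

Atom tally by fragment:
  CH3 → C:1 H:3
  CH(OH) → C:1 H:2 O:1
  CH2 → C:1 H:2
  CH2 → C:1 H:2
  CH(CH(CH3)2) → C:4 H:8
  CH2NO2 → C:1 H:2 N:1 O:2
Element totals:
  C: 9
  H: 19
  N: 1
  O: 3

9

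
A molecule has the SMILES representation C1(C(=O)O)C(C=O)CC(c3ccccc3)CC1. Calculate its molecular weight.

232.28 g/mol

Atom tally by fragment:
  cyclohexane ring core → C:6 H:12
  (− 3 ring H displaced by substituents)
  + COOH → C:1 H:1 O:2
  + CHO → C:1 H:1 O:1
  + C6H5 → C:6 H:5
Element totals:
  C: 14
  H: 16
  O: 3
Molecular formula: C14H16O3.
  M = 14(12.011) + 16(1.008) + 3(15.999)
    = 168.154 + 16.128 + 47.997 = 232.279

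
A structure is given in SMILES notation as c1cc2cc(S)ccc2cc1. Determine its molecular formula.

C10H8S

Atom tally by fragment:
  naphthalene ring system core → C:10 H:8
  (− 1 ring H displaced by substituents)
  + SH → S:1 H:1
Element totals:
  C: 10
  H: 8
  S: 1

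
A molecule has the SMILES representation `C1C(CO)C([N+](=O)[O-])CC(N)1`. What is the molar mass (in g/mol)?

Atom tally by fragment:
  cyclopentane ring core → C:5 H:10
  (− 3 ring H displaced by substituents)
  + CH2OH → C:1 H:3 O:1
  + NO2 → N:1 O:2
  + NH2 → N:1 H:2
Element totals:
  C: 6
  H: 12
  N: 2
  O: 3
Molecular formula: C6H12N2O3.
  M = 6(12.011) + 12(1.008) + 2(14.007) + 3(15.999)
    = 72.066 + 12.096 + 28.014 + 47.997 = 160.173

160.17 g/mol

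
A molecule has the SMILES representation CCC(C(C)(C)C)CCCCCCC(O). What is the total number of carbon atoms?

Atom tally by fragment:
  CH3 → C:1 H:3
  CH2 → C:1 H:2
  CH(C(CH3)3) → C:5 H:10
  CH2 → C:1 H:2
  CH2 → C:1 H:2
  CH2 → C:1 H:2
  CH2 → C:1 H:2
  CH2 → C:1 H:2
  CH2 → C:1 H:2
  CH2OH → C:1 H:3 O:1
Element totals:
  C: 14
  H: 30
  O: 1

14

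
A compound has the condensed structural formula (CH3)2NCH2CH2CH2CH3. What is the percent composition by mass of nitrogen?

Element totals:
  C: 6
  H: 15
  N: 1
Molecular formula: C6H15N.
Molar mass = 101.193 g/mol.
Mass from N: 1 × 14.007 = 14.007 g/mol.
%N = 14.007 / 101.193 × 100 = 13.84%.

13.84%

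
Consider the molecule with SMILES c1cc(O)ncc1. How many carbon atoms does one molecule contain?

Atom tally by fragment:
  pyridine ring core → C:5 H:5 N:1
  (− 1 ring H displaced by substituents)
  + OH → O:1 H:1
Element totals:
  C: 5
  H: 5
  N: 1
  O: 1

5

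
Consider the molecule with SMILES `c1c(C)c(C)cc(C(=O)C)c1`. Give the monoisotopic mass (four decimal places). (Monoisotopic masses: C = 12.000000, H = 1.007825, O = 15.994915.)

148.0888

Atom tally by fragment:
  benzene ring core → C:6 H:6
  (− 3 ring H displaced by substituents)
  + CH3 → C:1 H:3
  + CH3 → C:1 H:3
  + COCH3 → C:2 H:3 O:1
Element totals:
  C: 10
  H: 12
  O: 1
Molecular formula: C10H12O.
  M = 10(12.0) + 12(1.007825) + 15.994915
    = 120.000000 + 12.093900 + 15.994915 = 148.088815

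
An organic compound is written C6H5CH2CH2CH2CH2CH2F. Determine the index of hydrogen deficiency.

4

Atom tally by fragment:
  C6H5CH2 → C:7 H:7
  CH2 → C:1 H:2
  CH2 → C:1 H:2
  CH2 → C:1 H:2
  CH2F → C:1 H:2 F:1
Element totals:
  C: 11
  H: 15
  F: 1
Molecular formula: C11H15F.
DoU = (2C + 2 + N − H − X) / 2 = (2·11 + 2 + 0 − 15 − 1) / 2 = 4.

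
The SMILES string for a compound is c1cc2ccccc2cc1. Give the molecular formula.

C10H8

Atom tally by fragment:
  naphthalene ring system core → C:10 H:8
Element totals:
  C: 10
  H: 8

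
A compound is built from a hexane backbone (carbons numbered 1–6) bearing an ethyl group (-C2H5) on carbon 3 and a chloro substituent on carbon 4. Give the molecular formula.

C8H17Cl

Atom tally by fragment:
  CH3 → C:1 H:3
  CH2 → C:1 H:2
  CH(C2H5) → C:3 H:6
  CH(Cl) → C:1 H:1 Cl:1
  CH2 → C:1 H:2
  CH3 → C:1 H:3
Element totals:
  C: 8
  H: 17
  Cl: 1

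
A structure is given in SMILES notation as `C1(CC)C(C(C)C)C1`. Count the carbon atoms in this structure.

Atom tally by fragment:
  cyclopropane ring core → C:3 H:6
  (− 2 ring H displaced by substituents)
  + C2H5 → C:2 H:5
  + CH(CH3)2 → C:3 H:7
Element totals:
  C: 8
  H: 16

8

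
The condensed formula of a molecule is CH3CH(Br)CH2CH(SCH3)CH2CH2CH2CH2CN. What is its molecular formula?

C10H18BrNS

Atom tally by fragment:
  CH3 → C:1 H:3
  CH(Br) → C:1 H:1 Br:1
  CH2 → C:1 H:2
  CH(SCH3) → C:2 H:4 S:1
  CH2 → C:1 H:2
  CH2 → C:1 H:2
  CH2 → C:1 H:2
  CH2CN → C:2 H:2 N:1
Element totals:
  C: 10
  H: 18
  Br: 1
  N: 1
  S: 1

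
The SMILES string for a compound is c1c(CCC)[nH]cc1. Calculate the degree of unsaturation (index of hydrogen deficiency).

3

Atom tally by fragment:
  pyrrole ring core → C:4 H:5 N:1
  (− 1 ring H displaced by substituents)
  + CH2CH2CH3 → C:3 H:7
Element totals:
  C: 7
  H: 11
  N: 1
Molecular formula: C7H11N.
DoU = (2C + 2 + N − H − X) / 2 = (2·7 + 2 + 1 − 11 − 0) / 2 = 3.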